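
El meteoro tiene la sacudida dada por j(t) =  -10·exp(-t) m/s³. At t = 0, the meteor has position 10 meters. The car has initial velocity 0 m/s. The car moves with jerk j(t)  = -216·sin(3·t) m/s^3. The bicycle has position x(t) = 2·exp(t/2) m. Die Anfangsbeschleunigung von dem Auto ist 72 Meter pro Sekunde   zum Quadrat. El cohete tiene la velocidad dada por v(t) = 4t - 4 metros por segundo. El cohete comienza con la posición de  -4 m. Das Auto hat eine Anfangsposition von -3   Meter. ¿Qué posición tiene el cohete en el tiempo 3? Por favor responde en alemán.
Ausgehend von der Geschwindigkeit v(t) = 4·t - 4, nehmen wir 1 Stammfunktion. Durch Integration von der Geschwindigkeit und Verwendung der Anfangsbedingung x(0) = -4, erhalten wir x(t) = 2·t^2 - 4·t - 4. Mit x(t) = 2·t^2 - 4·t - 4 und Einsetzen von t = 3, finden wir x = 2.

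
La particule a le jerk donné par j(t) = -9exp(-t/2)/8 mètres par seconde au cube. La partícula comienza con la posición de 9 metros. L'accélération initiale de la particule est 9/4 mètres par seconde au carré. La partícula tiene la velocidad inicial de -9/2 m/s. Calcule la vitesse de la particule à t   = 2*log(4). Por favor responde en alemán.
Um dies zu lösen, müssen wir 2 Integrale unserer Gleichung für den Ruck j(t) = -9·exp(-t/2)/8 finden. Die Stammfunktion von dem Ruck ist die Beschleunigung. Mit a(0) = 9/4 erhalten wir a(t) = 9·exp(-t/2)/4. Mit ∫a(t)dt und Anwendung von v(0) = -9/2, finden wir v(t) = -9·exp(-t/2)/2. Mit v(t) = -9·exp(-t/2)/2 und Einsetzen von t = 2*log(4), finden wir v = -9/8.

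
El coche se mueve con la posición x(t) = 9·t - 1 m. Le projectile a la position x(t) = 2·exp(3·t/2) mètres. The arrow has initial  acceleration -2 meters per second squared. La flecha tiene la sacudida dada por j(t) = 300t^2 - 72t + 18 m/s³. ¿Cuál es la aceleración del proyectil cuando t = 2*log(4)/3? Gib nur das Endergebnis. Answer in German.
Die Beschleunigung bei t = 2*log(4)/3 ist a = 18.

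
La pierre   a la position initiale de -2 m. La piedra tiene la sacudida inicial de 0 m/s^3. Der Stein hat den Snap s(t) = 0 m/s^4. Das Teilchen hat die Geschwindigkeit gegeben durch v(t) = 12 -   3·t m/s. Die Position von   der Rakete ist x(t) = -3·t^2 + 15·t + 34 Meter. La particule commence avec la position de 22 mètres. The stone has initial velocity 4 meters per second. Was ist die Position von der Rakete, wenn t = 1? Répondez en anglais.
We have position x(t) = -3·t^2 + 15·t + 34. Substituting t = 1: x(1) = 46.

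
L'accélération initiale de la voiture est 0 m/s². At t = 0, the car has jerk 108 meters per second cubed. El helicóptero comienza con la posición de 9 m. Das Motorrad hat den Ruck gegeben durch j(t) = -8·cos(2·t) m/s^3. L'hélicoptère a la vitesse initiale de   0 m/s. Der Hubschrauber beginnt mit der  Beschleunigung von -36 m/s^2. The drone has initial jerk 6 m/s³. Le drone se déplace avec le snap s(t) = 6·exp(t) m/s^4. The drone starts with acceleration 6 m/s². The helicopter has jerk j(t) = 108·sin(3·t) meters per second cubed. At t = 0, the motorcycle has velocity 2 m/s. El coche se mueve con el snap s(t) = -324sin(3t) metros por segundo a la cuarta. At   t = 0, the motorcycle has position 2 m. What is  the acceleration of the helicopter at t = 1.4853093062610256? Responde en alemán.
Wir müssen unsere Gleichung für den Ruck j(t) = 108·sin(3·t) 1-mal integrieren. Das Integral von dem Ruck ist die Beschleunigung. Mit a(0) = -36 erhalten wir a(t) = -36·cos(3·t). Aus der Gleichung für die Beschleunigung a(t) = -36·cos(3·t), setzen wir t = 1.4853093062610256 ein und erhalten a = 9.13172236494375.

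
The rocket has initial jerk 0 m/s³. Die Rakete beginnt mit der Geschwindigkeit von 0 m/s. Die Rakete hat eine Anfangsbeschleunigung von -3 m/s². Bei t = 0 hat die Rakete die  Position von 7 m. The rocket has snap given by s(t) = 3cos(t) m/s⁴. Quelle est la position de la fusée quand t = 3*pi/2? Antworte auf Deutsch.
Um dies zu lösen, müssen wir 4 Integrale unserer Gleichung für den Snap s(t) = 3·cos(t) finden. Das Integral von dem Snap, mit j(0) = 0, ergibt den Ruck: j(t) = 3·sin(t). Das Integral von dem Ruck ist die Beschleunigung. Mit a(0) = -3 erhalten wir a(t) = -3·cos(t). Durch Integration von der Beschleunigung und Verwendung der Anfangsbedingung v(0) = 0, erhalten wir v(t) = -3·sin(t). Das Integral von der Geschwindigkeit ist die Position. Mit x(0) = 7 erhalten wir x(t) = 3·cos(t) + 4. Aus der Gleichung für die Position x(t) = 3·cos(t) + 4, setzen wir t = 3*pi/2 ein und erhalten x = 4.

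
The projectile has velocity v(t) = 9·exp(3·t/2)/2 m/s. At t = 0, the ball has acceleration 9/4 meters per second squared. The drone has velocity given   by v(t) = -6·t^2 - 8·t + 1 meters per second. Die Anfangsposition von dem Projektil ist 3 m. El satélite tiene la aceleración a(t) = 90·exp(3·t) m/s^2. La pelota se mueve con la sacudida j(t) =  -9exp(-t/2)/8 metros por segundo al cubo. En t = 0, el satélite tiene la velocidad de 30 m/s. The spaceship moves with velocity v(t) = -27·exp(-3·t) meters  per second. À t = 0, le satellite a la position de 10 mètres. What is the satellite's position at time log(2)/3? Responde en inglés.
To find the answer, we compute 2 integrals of a(t) = 90·exp(3·t). The antiderivative of acceleration, with v(0) = 30, gives velocity: v(t) = 30·exp(3·t). Taking ∫v(t)dt and applying x(0) = 10, we find x(t) = 10·exp(3·t). Using x(t) = 10·exp(3·t) and substituting t = log(2)/3, we find x = 20.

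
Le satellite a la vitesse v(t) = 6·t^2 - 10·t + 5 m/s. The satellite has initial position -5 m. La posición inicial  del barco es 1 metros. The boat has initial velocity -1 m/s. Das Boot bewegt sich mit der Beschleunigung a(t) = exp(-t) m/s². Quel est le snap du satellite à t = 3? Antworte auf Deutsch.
Wir müssen unsere Gleichung für die Geschwindigkeit v(t) = 6·t^2 - 10·t + 5 3-mal ableiten. Die Ableitung von der Geschwindigkeit ergibt die Beschleunigung: a(t) = 12·t - 10. Die Ableitung von der Beschleunigung ergibt den Ruck: j(t) = 12. Die Ableitung von dem Ruck ergibt den Snap: s(t) = 0. Aus der Gleichung für den Snap s(t) = 0, setzen wir t = 3 ein und erhalten s = 0.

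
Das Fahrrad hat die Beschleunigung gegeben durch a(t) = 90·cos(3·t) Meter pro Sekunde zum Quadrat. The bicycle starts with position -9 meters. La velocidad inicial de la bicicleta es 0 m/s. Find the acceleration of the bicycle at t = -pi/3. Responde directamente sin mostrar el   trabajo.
The answer is -90.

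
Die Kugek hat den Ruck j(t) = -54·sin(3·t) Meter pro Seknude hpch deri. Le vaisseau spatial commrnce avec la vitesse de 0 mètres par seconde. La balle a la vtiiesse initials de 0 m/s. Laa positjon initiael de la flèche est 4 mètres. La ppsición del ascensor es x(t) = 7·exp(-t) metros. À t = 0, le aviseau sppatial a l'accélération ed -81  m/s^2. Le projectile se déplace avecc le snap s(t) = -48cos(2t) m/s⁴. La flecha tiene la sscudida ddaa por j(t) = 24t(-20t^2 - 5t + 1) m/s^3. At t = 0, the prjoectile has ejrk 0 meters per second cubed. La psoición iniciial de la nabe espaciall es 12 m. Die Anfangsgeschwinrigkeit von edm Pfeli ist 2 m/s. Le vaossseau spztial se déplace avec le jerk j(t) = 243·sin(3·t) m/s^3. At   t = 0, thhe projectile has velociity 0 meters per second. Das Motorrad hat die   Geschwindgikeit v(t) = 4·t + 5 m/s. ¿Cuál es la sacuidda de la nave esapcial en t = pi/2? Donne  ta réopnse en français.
En utilisant j(t) = 243·sin(3·t) et en substituant t = pi/2, nous trouvons j = -243.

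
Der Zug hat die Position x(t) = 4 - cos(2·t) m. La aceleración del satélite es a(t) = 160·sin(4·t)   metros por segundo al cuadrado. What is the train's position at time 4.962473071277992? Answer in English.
We have position x(t) = 4 - cos(2·t). Substituting t = 4.962473071277992: x(4.962473071277992) = 4.87750191883587.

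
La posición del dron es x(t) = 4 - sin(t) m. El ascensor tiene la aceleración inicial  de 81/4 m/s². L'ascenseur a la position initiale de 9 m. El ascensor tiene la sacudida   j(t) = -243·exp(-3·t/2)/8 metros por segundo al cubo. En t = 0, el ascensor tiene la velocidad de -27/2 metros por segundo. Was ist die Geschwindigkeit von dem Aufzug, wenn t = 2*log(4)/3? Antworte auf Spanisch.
Para resolver esto, necesitamos tomar 2 antiderivadas de nuestra ecuación de la sacudida j(t) = -243·exp(-3·t/2)/8. Integrando la sacudida y usando la condición inicial a(0) = 81/4, obtenemos a(t) = 81·exp(-3·t/2)/4. La antiderivada de la aceleración, con v(0) = -27/2, da la velocidad: v(t) = -27·exp(-3·t/2)/2. De la ecuación de la velocidad v(t) = -27·exp(-3·t/2)/2, sustituimos t = 2*log(4)/3 para obtener v = -27/8.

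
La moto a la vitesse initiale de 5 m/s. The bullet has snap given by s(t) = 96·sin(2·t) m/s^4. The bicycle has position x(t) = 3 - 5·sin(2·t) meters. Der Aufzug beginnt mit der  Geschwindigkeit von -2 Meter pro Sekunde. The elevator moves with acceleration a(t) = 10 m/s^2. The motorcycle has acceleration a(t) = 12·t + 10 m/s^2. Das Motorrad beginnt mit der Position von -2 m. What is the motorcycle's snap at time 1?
We must differentiate our acceleration equation a(t) = 12·t + 10 2 times. Differentiating acceleration, we get jerk: j(t) = 12. Taking d/dt of j(t), we find s(t) = 0. We have snap s(t) = 0. Substituting t = 1: s(1) = 0.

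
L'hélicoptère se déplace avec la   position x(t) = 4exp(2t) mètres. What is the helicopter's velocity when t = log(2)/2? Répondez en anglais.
To solve this, we need to take 1 derivative of our position equation x(t) = 4·exp(2·t). Taking d/dt of x(t), we find v(t) = 8·exp(2·t). From the given velocity equation v(t) = 8·exp(2·t), we substitute t = log(2)/2 to get v = 16.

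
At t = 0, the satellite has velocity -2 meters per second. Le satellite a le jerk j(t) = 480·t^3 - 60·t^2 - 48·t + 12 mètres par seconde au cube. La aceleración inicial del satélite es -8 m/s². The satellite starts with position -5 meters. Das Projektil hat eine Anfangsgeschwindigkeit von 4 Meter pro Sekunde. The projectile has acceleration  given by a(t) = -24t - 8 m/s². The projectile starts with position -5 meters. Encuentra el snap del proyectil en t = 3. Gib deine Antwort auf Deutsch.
Ausgehend von der Beschleunigung a(t) = -24·t - 8, nehmen wir 2 Ableitungen. Mit d/dt von a(t) finden wir j(t) = -24. Mit d/dt von j(t) finden wir s(t) = 0. Aus der Gleichung für den Snap s(t) = 0, setzen wir t = 3 ein und erhalten s = 0.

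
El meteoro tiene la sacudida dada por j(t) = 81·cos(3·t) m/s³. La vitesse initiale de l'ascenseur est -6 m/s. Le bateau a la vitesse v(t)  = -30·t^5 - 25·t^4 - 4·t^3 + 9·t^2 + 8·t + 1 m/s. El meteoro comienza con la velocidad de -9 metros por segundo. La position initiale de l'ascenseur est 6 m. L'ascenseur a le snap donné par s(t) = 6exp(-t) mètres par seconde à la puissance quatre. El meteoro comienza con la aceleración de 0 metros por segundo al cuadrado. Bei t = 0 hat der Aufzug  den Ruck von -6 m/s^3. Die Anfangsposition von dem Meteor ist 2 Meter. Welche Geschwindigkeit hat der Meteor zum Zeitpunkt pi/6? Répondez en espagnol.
Necesitamos integrar nuestra ecuación de la sacudida j(t) = 81·cos(3·t) 2 veces. La antiderivada de la sacudida es la aceleración. Usando a(0) = 0, obtenemos a(t) = 27·sin(3·t). La antiderivada de la aceleración es la velocidad. Usando v(0) = -9, obtenemos v(t) = -9·cos(3·t). Tenemos la velocidad v(t) = -9·cos(3·t). Sustituyendo t = pi/6: v(pi/6) = 0.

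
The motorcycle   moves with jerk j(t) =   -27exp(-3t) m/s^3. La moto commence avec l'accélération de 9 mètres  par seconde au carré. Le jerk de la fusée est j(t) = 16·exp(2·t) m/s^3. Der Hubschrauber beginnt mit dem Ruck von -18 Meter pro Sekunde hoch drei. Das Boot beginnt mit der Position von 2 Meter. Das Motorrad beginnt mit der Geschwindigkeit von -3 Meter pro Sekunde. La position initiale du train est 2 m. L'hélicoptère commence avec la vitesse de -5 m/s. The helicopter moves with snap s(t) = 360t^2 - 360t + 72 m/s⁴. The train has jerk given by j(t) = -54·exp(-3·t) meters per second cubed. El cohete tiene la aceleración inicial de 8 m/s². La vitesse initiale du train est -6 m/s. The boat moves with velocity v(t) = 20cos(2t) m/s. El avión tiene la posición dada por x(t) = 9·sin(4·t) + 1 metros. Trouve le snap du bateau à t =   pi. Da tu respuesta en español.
Debemos derivar nuestra ecuación de la velocidad v(t) = 20·cos(2·t) 3 veces. Derivando la velocidad, obtenemos la aceleración: a(t) = -40·sin(2·t). Derivando la aceleración, obtenemos la sacudida: j(t) = -80·cos(2·t). Derivando la sacudida, obtenemos el snap: s(t) = 160·sin(2·t). Usando s(t) = 160·sin(2·t) y sustituyendo t = pi, encontramos s = 0.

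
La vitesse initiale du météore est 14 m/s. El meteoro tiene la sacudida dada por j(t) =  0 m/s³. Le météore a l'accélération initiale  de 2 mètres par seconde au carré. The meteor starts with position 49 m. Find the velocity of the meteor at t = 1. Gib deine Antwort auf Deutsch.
Ausgehend von dem Ruck j(t) = 0, nehmen wir 2 Stammfunktionen. Das Integral von dem Ruck ist die Beschleunigung. Mit a(0) = 2 erhalten wir a(t) = 2. Durch Integration von der Beschleunigung und Verwendung der Anfangsbedingung v(0) = 14, erhalten wir v(t) = 2·t + 14. Aus der Gleichung für die Geschwindigkeit v(t) = 2·t + 14, setzen wir t = 1 ein und erhalten v = 16.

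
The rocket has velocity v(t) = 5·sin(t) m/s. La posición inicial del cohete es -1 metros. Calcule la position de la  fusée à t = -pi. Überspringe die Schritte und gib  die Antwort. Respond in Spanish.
La posición en t = -pi es x = 9.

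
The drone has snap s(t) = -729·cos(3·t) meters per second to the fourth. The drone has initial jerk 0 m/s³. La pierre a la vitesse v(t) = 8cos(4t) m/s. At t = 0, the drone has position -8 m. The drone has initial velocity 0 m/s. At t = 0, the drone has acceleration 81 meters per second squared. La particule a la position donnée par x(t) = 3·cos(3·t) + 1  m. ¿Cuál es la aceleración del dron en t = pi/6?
Necesitamos integrar nuestra ecuación del snap s(t) = -729·cos(3·t) 2 veces. La integral del snap, con j(0) = 0, da la sacudida: j(t) = -243·sin(3·t). Tomando ∫j(t)dt y aplicando a(0) = 81, encontramos a(t) = 81·cos(3·t). De la ecuación de la aceleración a(t) = 81·cos(3·t), sustituimos t = pi/6 para obtener a = 0.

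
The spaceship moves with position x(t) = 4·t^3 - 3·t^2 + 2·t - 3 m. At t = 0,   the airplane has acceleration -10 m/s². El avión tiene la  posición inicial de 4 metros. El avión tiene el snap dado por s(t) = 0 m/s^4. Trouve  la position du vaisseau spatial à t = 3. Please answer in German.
Mit x(t) = 4·t^3 - 3·t^2 + 2·t - 3 und Einsetzen von t = 3, finden wir x = 84.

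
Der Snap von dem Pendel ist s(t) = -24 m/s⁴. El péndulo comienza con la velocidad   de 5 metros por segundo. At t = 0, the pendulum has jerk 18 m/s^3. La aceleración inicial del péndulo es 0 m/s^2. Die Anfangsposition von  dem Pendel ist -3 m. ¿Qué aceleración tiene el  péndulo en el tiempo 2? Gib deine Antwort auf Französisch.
Pour résoudre ceci, nous devons prendre 2 primitives de notre équation du snap s(t) = -24. L'intégrale du snap est le jerk. En utilisant j(0) = 18, nous obtenons j(t) = 18 - 24·t. L'intégrale du jerk, avec a(0) = 0, donne l'accélération: a(t) = 6·t·(3 - 2·t). En utilisant a(t) = 6·t·(3 - 2·t) et en substituant t = 2, nous trouvons a = -12.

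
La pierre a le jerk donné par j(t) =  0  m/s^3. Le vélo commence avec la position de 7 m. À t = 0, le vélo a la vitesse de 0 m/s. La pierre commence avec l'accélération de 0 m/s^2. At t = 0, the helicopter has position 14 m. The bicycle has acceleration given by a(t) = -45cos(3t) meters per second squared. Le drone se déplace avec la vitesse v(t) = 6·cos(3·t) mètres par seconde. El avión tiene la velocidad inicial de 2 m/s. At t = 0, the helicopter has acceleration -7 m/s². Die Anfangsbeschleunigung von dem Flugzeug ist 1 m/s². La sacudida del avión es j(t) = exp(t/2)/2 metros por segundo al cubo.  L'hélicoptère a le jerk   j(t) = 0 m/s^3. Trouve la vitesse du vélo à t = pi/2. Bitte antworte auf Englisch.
We need to integrate our acceleration equation a(t) = -45·cos(3·t) 1 time. Taking ∫a(t)dt and applying v(0) = 0, we find v(t) = -15·sin(3·t). We have velocity v(t) = -15·sin(3·t). Substituting t = pi/2: v(pi/2) = 15.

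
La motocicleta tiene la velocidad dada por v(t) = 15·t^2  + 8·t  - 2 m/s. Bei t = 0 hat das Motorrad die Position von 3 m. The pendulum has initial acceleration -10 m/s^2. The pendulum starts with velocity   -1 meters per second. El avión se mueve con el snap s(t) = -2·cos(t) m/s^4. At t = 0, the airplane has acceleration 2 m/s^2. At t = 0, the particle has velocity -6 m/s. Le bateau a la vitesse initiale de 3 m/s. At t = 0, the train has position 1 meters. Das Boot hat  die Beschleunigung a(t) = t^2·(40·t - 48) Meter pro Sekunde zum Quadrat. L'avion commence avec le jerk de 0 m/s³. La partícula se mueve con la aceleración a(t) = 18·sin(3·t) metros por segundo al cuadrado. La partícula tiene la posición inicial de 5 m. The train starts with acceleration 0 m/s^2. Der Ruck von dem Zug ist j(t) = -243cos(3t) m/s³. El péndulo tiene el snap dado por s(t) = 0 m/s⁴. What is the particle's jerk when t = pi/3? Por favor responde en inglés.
Starting from acceleration a(t) = 18·sin(3·t), we take 1 derivative. Taking d/dt of a(t), we find j(t) = 54·cos(3·t). From the given jerk equation j(t) = 54·cos(3·t), we substitute t = pi/3 to get j = -54.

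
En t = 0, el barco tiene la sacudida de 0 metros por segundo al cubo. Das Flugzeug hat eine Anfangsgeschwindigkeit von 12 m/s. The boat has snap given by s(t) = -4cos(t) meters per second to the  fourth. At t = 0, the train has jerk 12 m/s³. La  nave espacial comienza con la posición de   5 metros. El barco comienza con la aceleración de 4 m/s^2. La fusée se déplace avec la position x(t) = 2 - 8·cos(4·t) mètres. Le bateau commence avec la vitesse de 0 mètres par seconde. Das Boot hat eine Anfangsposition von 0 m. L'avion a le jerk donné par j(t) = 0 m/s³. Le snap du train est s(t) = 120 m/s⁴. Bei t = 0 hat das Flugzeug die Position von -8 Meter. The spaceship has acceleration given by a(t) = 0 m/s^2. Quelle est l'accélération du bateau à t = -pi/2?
Nous devons intégrer notre équation du snap s(t) = -4·cos(t) 2 fois. L'intégrale du snap est le jerk. En utilisant j(0) = 0, nous obtenons j(t) = -4·sin(t). En prenant ∫j(t)dt et en appliquant a(0) = 4, nous trouvons a(t) = 4·cos(t). Nous avons l'accélération a(t) = 4·cos(t). En substituant t = -pi/2: a(-pi/2) = 0.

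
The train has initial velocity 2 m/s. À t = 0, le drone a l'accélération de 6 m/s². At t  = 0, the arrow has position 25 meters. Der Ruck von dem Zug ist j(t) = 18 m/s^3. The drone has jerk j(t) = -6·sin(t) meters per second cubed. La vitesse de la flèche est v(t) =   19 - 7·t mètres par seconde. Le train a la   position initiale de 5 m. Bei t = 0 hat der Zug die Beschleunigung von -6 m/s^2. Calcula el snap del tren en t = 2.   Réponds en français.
Pour résoudre ceci, nous devons prendre 1 dérivée de notre équation du jerk j(t) = 18. La dérivée du jerk donne le snap: s(t) = 0. En utilisant s(t) = 0 et en substituant t = 2, nous trouvons s = 0.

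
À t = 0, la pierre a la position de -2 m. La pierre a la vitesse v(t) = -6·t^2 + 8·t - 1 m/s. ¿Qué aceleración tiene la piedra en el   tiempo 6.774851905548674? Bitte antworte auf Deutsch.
Wir müssen unsere Gleichung für die Geschwindigkeit v(t) = -6·t^2 + 8·t - 1 1-mal ableiten. Mit d/dt von v(t) finden wir a(t) = 8 - 12·t. Wir haben die Beschleunigung a(t) = 8 - 12·t. Durch Einsetzen von t = 6.774851905548674: a(6.774851905548674) = -73.2982228665841.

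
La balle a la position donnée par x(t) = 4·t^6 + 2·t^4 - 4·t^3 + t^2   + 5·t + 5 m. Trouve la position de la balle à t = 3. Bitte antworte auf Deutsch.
Mit x(t) = 4·t^6 + 2·t^4 - 4·t^3 + t^2 + 5·t + 5 und Einsetzen von t = 3, finden wir x = 2999.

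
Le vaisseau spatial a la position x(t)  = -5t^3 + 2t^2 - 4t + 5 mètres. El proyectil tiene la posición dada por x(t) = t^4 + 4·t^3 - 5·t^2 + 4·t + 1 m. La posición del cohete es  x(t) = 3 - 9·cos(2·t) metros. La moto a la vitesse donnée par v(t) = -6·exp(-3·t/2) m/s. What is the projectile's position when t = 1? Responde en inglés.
We have position x(t) = t^4 + 4·t^3 - 5·t^2 + 4·t + 1. Substituting t = 1: x(1) = 5.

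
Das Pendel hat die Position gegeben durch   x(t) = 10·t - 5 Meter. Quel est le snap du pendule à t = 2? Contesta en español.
Debemos derivar nuestra ecuación de la posición x(t) = 10·t - 5 4 veces. La derivada de la posición da la velocidad: v(t) = 10. Tomando d/dt de v(t), encontramos a(t) = 0. Tomando d/dt de a(t), encontramos j(t) = 0. Tomando d/dt de j(t), encontramos s(t) = 0. Usando s(t) = 0 y sustituyendo t = 2, encontramos s = 0.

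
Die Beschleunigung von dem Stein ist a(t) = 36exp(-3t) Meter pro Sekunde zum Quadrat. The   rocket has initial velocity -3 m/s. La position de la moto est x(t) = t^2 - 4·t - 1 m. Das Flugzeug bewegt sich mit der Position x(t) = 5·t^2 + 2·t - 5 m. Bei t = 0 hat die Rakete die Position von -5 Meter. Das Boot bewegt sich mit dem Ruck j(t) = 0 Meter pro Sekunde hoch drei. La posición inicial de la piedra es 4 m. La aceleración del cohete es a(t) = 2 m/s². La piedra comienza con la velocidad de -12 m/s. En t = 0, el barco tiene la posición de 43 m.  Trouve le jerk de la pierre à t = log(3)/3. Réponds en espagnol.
Partiendo de la aceleración a(t) = 36·exp(-3·t), tomamos 1 derivada. Tomando d/dt de a(t), encontramos j(t) = -108·exp(-3·t). De la ecuación de la sacudida j(t) = -108·exp(-3·t), sustituimos t = log(3)/3 para obtener j = -36.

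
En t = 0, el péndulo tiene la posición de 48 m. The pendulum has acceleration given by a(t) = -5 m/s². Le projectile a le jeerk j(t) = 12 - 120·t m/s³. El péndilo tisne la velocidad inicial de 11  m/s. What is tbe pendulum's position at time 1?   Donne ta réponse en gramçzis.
En partant de l'accélération a(t) = -5, nous prenons 2 intégrales. L'intégrale de l'accélération est la vitesse. En utilisant v(0) = 11, nous obtenons v(t) = 11 - 5·t. L'intégrale de la vitesse est la position. En utilisant x(0) = 48, nous obtenons x(t) = -5·t^2/2 + 11·t + 48. En utilisant x(t) = -5·t^2/2 + 11·t + 48 et en substituant t = 1, nous trouvons x = 113/2.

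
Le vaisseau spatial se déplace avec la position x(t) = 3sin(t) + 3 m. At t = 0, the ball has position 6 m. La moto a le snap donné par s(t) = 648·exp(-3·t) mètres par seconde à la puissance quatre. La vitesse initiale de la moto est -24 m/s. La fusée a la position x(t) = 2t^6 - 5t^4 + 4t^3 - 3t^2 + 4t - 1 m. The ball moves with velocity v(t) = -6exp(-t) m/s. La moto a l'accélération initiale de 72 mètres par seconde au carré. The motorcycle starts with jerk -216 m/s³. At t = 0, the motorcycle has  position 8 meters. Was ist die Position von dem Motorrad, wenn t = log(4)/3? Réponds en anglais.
We must find the integral of our snap equation s(t) = 648·exp(-3·t) 4 times. Finding the integral of s(t) and using j(0) = -216: j(t) = -216·exp(-3·t). Integrating jerk and using the initial condition a(0) = 72, we get a(t) = 72·exp(-3·t). Finding the antiderivative of a(t) and using v(0) = -24: v(t) = -24·exp(-3·t). The integral of velocity, with x(0) = 8, gives position: x(t) = 8·exp(-3·t). From the given position equation x(t) = 8·exp(-3·t), we substitute t = log(4)/3 to get x = 2.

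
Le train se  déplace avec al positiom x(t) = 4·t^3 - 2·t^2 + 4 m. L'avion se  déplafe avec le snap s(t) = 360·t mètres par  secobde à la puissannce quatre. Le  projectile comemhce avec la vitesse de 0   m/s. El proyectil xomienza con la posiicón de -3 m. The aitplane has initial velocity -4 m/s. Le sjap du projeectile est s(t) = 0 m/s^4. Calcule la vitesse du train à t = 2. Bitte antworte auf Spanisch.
Partiendo de la posición x(t) = 4·t^3 - 2·t^2 + 4, tomamos 1 derivada. Derivando la posición, obtenemos la velocidad: v(t) = 12·t^2 - 4·t. Usando v(t) = 12·t^2 - 4·t y sustituyendo t = 2, encontramos v = 40.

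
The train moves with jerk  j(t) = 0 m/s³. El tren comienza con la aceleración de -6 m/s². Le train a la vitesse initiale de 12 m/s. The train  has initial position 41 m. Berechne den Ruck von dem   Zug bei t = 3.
Wir haben den Ruck j(t) = 0. Durch Einsetzen von t = 3: j(3) = 0.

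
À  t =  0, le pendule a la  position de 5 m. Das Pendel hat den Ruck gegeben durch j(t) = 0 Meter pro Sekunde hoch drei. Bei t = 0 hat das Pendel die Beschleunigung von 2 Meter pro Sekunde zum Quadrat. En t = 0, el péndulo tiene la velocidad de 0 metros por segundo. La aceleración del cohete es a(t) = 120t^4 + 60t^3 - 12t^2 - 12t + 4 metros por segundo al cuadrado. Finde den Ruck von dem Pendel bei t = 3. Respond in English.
From the given jerk equation j(t) = 0, we substitute t = 3 to get j = 0.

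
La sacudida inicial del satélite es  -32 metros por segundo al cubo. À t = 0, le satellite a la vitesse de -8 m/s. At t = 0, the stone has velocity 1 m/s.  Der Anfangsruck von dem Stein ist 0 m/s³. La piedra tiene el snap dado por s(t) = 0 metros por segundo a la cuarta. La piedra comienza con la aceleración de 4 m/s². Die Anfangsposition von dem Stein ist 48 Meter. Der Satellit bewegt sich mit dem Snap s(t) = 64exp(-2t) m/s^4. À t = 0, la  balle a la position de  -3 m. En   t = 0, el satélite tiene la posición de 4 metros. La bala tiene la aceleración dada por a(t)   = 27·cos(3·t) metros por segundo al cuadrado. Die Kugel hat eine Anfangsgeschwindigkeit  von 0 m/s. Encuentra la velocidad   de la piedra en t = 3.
Necesitamos integrar nuestra ecuación del snap s(t) = 0 3 veces. La integral del snap, con j(0) = 0, da la sacudida: j(t) = 0. Tomando ∫j(t)dt y aplicando a(0) = 4, encontramos a(t) = 4. Tomando ∫a(t)dt y aplicando v(0) = 1, encontramos v(t) = 4·t + 1. Usando v(t) = 4·t + 1 y sustituyendo t = 3, encontramos v = 13.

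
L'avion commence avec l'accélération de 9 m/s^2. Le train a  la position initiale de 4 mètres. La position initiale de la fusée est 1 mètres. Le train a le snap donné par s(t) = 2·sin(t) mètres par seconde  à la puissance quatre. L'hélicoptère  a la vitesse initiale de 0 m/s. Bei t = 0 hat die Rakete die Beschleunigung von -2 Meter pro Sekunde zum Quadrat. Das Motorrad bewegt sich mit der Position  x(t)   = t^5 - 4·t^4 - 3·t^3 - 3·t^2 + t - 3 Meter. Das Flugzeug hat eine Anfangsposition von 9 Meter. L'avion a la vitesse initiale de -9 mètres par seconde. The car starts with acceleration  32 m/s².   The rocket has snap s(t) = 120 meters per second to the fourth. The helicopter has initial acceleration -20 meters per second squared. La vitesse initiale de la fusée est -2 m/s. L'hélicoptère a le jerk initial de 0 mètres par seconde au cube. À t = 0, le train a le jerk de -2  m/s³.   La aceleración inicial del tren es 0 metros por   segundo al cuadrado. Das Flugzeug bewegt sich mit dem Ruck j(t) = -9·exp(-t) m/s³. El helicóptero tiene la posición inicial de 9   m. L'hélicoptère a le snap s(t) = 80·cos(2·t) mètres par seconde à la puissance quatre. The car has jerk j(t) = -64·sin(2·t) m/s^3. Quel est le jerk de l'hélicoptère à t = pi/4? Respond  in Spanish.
Para resolver esto, necesitamos tomar 1 integral de nuestra ecuación del snap s(t) = 80·cos(2·t). La integral del snap, con j(0) = 0, da la sacudida: j(t) = 40·sin(2·t). Usando j(t) = 40·sin(2·t) y sustituyendo t = pi/4, encontramos j = 40.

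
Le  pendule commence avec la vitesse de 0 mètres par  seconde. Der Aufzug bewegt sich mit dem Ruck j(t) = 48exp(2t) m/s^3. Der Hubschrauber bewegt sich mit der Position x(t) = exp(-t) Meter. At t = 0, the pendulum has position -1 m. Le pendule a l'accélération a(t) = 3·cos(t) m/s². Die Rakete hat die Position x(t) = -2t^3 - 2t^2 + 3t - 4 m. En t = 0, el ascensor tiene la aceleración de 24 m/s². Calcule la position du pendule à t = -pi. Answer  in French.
Nous devons intégrer notre équation de l'accélération a(t) = 3·cos(t) 2 fois. La primitive de l'accélération, avec v(0) = 0, donne la vitesse: v(t) = 3·sin(t). En intégrant la vitesse et en utilisant la condition initiale x(0) = -1, nous obtenons x(t) = 2 - 3·cos(t). De l'équation de la position x(t) = 2 - 3·cos(t), nous substituons t = -pi pour obtenir x = 5.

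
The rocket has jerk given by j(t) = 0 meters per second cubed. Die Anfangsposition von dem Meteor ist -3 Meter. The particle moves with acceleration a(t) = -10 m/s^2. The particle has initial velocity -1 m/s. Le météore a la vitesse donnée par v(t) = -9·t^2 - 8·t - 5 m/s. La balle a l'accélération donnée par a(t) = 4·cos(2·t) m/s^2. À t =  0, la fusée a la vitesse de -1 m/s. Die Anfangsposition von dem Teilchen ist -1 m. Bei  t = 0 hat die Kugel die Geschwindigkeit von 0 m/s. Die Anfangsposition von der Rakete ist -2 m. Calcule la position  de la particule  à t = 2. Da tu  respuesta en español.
Partiendo de la aceleración a(t) = -10, tomamos 2 antiderivadas. La antiderivada de la aceleración es la velocidad. Usando v(0) = -1, obtenemos v(t) = -10·t - 1. Tomando ∫v(t)dt y aplicando x(0) = -1, encontramos x(t) = -5·t^2 - t - 1. Usando x(t) = -5·t^2 - t - 1 y sustituyendo t = 2, encontramos x = -23.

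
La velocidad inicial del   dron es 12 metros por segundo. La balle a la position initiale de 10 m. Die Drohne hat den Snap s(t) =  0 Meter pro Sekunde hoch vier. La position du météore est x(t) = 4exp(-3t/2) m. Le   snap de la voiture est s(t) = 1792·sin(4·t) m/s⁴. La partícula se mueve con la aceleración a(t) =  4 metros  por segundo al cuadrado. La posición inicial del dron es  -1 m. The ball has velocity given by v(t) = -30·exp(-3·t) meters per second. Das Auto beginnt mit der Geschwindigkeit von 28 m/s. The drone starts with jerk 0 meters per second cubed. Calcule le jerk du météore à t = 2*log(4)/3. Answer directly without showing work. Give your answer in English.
At t = 2*log(4)/3, j = -27/8.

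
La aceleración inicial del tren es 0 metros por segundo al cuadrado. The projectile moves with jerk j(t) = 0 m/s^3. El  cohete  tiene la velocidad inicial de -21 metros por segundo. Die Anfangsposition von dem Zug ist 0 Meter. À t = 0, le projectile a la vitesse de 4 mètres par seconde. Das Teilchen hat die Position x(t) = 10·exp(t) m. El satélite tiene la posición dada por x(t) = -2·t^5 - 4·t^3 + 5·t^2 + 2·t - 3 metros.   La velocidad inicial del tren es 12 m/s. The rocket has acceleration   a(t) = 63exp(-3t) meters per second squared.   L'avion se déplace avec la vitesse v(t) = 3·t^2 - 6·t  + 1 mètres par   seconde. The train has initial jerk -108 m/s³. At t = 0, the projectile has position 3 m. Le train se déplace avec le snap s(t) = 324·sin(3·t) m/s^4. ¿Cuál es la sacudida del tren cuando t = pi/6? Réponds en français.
Nous devons trouver la primitive de notre équation du snap s(t) = 324·sin(3·t) 1 fois. En intégrant le snap et en utilisant la condition initiale j(0) = -108, nous obtenons j(t) = -108·cos(3·t). De l'équation du jerk j(t) = -108·cos(3·t), nous substituons t = pi/6 pour obtenir j = 0.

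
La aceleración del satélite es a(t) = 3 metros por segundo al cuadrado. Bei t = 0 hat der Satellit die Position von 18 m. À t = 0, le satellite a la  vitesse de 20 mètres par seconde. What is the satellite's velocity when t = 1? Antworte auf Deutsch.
Ausgehend von der Beschleunigung a(t) = 3, nehmen wir 1 Integral. Das Integral von der Beschleunigung ist die Geschwindigkeit. Mit v(0) = 20 erhalten wir v(t) = 3·t + 20. Wir haben die Geschwindigkeit v(t) = 3·t + 20. Durch Einsetzen von t = 1: v(1) = 23.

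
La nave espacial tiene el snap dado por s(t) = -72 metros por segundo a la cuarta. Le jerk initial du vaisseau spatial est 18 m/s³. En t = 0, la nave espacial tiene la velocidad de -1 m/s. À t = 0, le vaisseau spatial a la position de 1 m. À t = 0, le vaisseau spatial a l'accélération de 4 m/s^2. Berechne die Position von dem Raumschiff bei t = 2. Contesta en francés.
Nous devons intégrer notre équation du snap s(t) = -72 4 fois. En prenant ∫s(t)dt et en appliquant j(0) = 18, nous trouvons j(t) = 18 - 72·t. En prenant ∫j(t)dt et en appliquant a(0) = 4, nous trouvons a(t) = -36·t^2 + 18·t + 4. En intégrant l'accélération et en utilisant la condition initiale v(0) = -1, nous obtenons v(t) = -12·t^3 + 9·t^2 + 4·t - 1. L'intégrale de la vitesse, avec x(0) = 1, donne la position: x(t) = -3·t^4 + 3·t^3 + 2·t^2 - t + 1. En utilisant x(t) = -3·t^4 + 3·t^3 + 2·t^2 - t + 1 et en substituant t = 2, nous trouvons x = -17.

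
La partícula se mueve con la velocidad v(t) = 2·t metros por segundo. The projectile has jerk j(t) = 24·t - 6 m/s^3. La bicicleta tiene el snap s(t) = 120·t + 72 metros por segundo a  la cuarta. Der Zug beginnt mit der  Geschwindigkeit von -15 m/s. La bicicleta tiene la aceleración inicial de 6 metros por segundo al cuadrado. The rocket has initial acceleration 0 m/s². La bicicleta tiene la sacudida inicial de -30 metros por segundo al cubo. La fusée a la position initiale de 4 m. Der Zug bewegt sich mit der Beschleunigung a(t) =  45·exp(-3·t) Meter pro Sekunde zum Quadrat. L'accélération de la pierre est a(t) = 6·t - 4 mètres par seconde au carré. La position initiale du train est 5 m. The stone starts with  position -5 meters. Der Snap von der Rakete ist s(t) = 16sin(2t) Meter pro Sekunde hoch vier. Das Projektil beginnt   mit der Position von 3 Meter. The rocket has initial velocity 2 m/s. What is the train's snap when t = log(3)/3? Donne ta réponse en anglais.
Starting from acceleration a(t) = 45·exp(-3·t), we take 2 derivatives. Differentiating acceleration, we get jerk: j(t) = -135·exp(-3·t). Taking d/dt of j(t), we find s(t) = 405·exp(-3·t). We have snap s(t) = 405·exp(-3·t). Substituting t = log(3)/3: s(log(3)/3) = 135.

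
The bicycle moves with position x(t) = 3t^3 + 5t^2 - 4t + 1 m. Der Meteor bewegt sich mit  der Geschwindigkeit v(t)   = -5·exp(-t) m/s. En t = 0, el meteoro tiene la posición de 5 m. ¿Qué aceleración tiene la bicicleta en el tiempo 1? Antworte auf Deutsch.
Wir müssen unsere Gleichung für die Position x(t) = 3·t^3 + 5·t^2 - 4·t + 1 2-mal ableiten. Mit d/dt von x(t) finden wir v(t) = 9·t^2 + 10·t - 4. Die Ableitung von der Geschwindigkeit ergibt die Beschleunigung: a(t) = 18·t + 10. Aus der Gleichung für die Beschleunigung a(t) = 18·t + 10, setzen wir t = 1 ein und erhalten a = 28.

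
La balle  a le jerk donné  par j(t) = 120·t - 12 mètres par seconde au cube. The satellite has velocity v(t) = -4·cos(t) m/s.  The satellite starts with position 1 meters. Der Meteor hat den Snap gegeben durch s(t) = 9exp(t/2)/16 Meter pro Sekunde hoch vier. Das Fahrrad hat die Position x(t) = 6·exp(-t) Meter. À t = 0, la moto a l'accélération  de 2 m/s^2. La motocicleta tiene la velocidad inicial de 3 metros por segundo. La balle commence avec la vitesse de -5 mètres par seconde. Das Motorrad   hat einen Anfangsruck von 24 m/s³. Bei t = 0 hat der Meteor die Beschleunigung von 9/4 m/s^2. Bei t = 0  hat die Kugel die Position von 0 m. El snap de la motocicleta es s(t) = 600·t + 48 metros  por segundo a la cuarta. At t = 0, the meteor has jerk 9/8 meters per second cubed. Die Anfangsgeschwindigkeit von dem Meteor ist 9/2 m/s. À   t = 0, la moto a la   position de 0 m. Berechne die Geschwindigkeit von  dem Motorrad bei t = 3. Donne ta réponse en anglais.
To find the answer, we compute 3 integrals of s(t) = 600·t + 48. Integrating snap and using the initial condition j(0) = 24, we get j(t) = 300·t^2 + 48·t + 24. Finding the integral of j(t) and using a(0) = 2: a(t) = 100·t^3 + 24·t^2 + 24·t + 2. The antiderivative of acceleration, with v(0) = 3, gives velocity: v(t) = 25·t^4 + 8·t^3 + 12·t^2 + 2·t + 3. We have velocity v(t) = 25·t^4 + 8·t^3 + 12·t^2 + 2·t + 3. Substituting t = 3: v(3) = 2358.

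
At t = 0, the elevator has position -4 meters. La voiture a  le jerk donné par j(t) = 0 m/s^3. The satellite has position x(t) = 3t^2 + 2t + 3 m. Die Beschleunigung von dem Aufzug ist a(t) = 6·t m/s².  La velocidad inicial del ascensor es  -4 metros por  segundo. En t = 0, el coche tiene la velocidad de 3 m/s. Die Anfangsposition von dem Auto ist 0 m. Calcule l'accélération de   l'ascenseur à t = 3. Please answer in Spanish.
De la ecuación de la aceleración a(t) = 6·t, sustituimos t = 3 para obtener a = 18.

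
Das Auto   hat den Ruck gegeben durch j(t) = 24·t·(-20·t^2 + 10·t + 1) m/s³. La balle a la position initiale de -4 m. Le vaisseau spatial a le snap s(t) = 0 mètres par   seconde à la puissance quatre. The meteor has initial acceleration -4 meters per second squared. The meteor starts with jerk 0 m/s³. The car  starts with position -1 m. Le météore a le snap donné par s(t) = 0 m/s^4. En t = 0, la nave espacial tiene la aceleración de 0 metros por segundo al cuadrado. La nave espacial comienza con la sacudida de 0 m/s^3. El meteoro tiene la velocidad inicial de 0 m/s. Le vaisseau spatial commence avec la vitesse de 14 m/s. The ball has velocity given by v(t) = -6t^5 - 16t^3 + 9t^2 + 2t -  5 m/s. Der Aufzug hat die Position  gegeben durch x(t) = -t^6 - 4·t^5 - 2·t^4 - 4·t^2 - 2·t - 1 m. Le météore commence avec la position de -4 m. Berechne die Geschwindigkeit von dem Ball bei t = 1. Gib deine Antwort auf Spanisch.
De la ecuación de la velocidad v(t) = -6·t^5 - 16·t^3 + 9·t^2 + 2·t - 5, sustituimos t = 1 para obtener v = -16.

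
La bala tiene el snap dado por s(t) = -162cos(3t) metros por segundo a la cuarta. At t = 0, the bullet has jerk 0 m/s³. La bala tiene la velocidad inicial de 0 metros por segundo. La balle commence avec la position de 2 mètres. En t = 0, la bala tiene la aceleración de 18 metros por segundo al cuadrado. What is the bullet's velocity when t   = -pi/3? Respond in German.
Um dies zu lösen, müssen wir 3 Stammfunktionen unserer Gleichung für den Snap s(t) = -162·cos(3·t) finden. Durch Integration von dem Snap und Verwendung der Anfangsbedingung j(0) = 0, erhalten wir j(t) = -54·sin(3·t). Das Integral von dem Ruck ist die Beschleunigung. Mit a(0) = 18 erhalten wir a(t) = 18·cos(3·t). Durch Integration von der Beschleunigung und Verwendung der Anfangsbedingung v(0) = 0, erhalten wir v(t) = 6·sin(3·t). Wir haben die Geschwindigkeit v(t) = 6·sin(3·t). Durch Einsetzen von t = -pi/3: v(-pi/3) = 0.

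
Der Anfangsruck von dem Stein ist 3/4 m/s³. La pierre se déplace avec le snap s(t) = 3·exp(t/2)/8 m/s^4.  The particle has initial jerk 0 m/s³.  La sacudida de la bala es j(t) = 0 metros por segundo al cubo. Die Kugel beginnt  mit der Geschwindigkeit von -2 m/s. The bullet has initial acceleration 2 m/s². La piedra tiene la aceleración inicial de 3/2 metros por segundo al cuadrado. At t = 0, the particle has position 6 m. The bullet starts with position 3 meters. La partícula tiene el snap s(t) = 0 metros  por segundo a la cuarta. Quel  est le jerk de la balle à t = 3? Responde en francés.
Nous avons le jerk j(t) = 0. En substituant t = 3: j(3) = 0.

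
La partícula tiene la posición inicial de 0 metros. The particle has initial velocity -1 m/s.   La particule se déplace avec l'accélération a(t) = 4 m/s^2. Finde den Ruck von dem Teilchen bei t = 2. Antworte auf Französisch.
En partant de l'accélération a(t) = 4, nous prenons 1 dérivée. En dérivant l'accélération, nous obtenons le jerk: j(t) = 0. Nous avons le jerk j(t) = 0. En substituant t = 2: j(2) = 0.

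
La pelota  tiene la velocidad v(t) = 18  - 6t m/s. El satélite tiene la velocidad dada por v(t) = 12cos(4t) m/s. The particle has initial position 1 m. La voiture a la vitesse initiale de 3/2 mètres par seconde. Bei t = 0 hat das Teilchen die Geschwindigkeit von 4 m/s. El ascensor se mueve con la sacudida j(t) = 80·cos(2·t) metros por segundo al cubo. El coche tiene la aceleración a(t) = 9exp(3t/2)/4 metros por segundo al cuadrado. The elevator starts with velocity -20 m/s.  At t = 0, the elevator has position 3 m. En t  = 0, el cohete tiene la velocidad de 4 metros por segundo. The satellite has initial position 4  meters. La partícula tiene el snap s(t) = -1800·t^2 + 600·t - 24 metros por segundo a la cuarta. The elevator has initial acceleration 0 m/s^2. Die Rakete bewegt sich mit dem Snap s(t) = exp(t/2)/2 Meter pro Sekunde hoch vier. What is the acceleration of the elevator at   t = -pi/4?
Starting from jerk j(t) = 80·cos(2·t), we take 1 antiderivative. The antiderivative of jerk, with a(0) = 0, gives acceleration: a(t) = 40·sin(2·t). Using a(t) = 40·sin(2·t) and substituting t = -pi/4, we find a = -40.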